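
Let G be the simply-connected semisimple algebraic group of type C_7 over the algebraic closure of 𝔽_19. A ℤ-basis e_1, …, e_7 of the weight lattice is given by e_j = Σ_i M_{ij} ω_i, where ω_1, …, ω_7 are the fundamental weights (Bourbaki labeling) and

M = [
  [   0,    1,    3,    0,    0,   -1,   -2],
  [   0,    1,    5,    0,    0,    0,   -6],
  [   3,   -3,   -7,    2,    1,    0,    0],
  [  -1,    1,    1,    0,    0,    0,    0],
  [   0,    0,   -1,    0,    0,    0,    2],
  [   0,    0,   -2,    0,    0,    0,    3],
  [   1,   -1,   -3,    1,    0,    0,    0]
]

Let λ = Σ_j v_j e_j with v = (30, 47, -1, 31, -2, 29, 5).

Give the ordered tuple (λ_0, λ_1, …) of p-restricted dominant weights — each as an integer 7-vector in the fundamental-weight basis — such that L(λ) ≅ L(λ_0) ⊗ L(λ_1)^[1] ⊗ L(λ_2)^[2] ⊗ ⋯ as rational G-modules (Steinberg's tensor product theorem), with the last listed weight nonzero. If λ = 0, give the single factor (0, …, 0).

Change of basis e → ω: c = M·v where v = (30, 47, -1, 31, -2, 29, 5):
  c_1 = (0)·(30) + (1)·(47) + (3)·(-1) + (0)·(31) + (0)·(-2) + (-1)·(29) + (-2)·(5) = 5
  c_2 = (0)·(30) + (1)·(47) + (5)·(-1) + (0)·(31) + (0)·(-2) + (0)·(29) + (-6)·(5) = 12
  c_3 = (3)·(30) + (-3)·(47) + (-7)·(-1) + (2)·(31) + (1)·(-2) + (0)·(29) + (0)·(5) = 16
  c_4 = (-1)·(30) + (1)·(47) + (1)·(-1) + (0)·(31) + (0)·(-2) + (0)·(29) + (0)·(5) = 16
  c_5 = (0)·(30) + (0)·(47) + (-1)·(-1) + (0)·(31) + (0)·(-2) + (0)·(29) + (2)·(5) = 11
  c_6 = (0)·(30) + (0)·(47) + (-2)·(-1) + (0)·(31) + (0)·(-2) + (0)·(29) + (3)·(5) = 17
  c_7 = (1)·(30) + (-1)·(47) + (-3)·(-1) + (1)·(31) + (0)·(-2) + (0)·(29) + (0)·(5) = 17
p = 19; digits c_i = Σ_j d_{ij}·19^j, 0 ≤ d_{ij} < 19:
  c_1 = 5 = 5·19^0
  c_2 = 12 = 12·19^0
  c_3 = 16 = 16·19^0
  c_4 = 16 = 16·19^0
  c_5 = 11 = 11·19^0
  c_6 = 17 = 17·19^0
  c_7 = 17 = 17·19^0
λ_0 = (5, 12, 16, 16, 11, 17, 17)

((5, 12, 16, 16, 11, 17, 17),)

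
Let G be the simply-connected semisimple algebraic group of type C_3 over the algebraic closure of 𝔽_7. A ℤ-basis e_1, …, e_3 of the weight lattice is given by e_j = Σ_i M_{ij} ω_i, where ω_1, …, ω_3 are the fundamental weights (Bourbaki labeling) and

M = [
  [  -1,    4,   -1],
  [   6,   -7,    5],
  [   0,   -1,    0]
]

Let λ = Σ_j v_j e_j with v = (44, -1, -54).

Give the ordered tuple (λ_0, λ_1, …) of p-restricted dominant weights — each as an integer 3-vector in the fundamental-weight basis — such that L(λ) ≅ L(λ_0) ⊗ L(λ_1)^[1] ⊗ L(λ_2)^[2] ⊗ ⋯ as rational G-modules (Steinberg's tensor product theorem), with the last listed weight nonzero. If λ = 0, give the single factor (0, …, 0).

((6, 1, 1),)

Converting to the ω-basis (c_i = row i of M dotted with v = (44, -1, -54)):
  c_1 = -1*44 + 4*-1 + -1*-54 = 6
  c_2 = 6*44 + -7*-1 + 5*-54 = 1
  c_3 = 0*44 + -1*-1 + 0*-54 = 1
Base-7 expansion of each c_i:
  c_1 = 6 = 6·7^0
  c_2 = 1 = 1·7^0
  c_3 = 1 = 1·7^0
p-restricted factor λ_0 = (6, 1, 1)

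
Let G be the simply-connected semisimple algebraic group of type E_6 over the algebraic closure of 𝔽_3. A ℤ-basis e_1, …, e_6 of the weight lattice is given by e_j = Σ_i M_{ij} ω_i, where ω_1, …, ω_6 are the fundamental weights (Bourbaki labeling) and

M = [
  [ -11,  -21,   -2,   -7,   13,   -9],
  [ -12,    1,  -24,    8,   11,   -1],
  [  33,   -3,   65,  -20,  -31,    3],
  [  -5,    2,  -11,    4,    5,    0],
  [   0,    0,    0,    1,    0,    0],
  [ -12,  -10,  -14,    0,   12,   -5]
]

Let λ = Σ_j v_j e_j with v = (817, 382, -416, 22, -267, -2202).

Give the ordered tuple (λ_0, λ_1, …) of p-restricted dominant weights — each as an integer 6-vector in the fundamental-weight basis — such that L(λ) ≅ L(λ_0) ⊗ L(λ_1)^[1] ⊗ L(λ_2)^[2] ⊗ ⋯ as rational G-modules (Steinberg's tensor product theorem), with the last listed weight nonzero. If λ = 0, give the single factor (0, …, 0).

Compute c_i = Σ_j M_{ij} v_j with v = (817, 382, -416, 22, -267, -2202):
  c_1 = -11*817 + -21*382 + -2*-416 + -7*22 + 13*-267 + -9*-2202 = 16
  c_2 = -12*817 + 1*382 + -24*-416 + 8*22 + 11*-267 + -1*-2202 = 3
  c_3 = 33*817 + -3*382 + 65*-416 + -20*22 + -31*-267 + 3*-2202 = 6
  c_4 = -5*817 + 2*382 + -11*-416 + 4*22 + 5*-267 + 0*-2202 = 8
  c_5 = 0*817 + 0*382 + 0*-416 + 1*22 + 0*-267 + 0*-2202 = 22
  c_6 = -12*817 + -10*382 + -14*-416 + 0*22 + 12*-267 + -5*-2202 = 6
p = 3; digits c_i = Σ_j d_{ij}·3^j, 0 ≤ d_{ij} < 3:
  c_1 = 16 = 1·3^0 + 2·3^1 + 1·3^2
  c_2 = 3 = 0·3^0 + 1·3^1
  c_3 = 6 = 0·3^0 + 2·3^1
  c_4 = 8 = 2·3^0 + 2·3^1
  c_5 = 22 = 1·3^0 + 1·3^1 + 2·3^2
  c_6 = 6 = 0·3^0 + 2·3^1
λ_0 = (1, 0, 0, 2, 1, 0)
λ_1 = (2, 1, 2, 2, 1, 2)
λ_2 = (1, 0, 0, 0, 2, 0)

((1, 0, 0, 2, 1, 0), (2, 1, 2, 2, 1, 2), (1, 0, 0, 0, 2, 0))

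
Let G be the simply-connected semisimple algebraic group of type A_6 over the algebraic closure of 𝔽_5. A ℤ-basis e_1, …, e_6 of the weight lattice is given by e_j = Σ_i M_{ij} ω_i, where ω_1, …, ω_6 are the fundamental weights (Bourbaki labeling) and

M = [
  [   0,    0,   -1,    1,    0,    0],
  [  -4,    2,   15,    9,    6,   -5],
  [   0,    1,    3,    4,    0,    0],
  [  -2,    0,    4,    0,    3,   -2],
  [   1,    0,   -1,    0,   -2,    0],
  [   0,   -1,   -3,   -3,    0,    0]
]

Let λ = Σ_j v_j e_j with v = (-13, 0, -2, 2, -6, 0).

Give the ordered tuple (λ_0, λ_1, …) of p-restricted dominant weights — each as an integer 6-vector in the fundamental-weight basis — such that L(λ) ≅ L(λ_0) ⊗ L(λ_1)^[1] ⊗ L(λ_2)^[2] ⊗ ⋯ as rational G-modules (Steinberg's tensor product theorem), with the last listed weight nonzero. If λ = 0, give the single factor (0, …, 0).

((4, 4, 2, 0, 1, 0),)

ω-coordinates c = M·v, v = (-13, 0, -2, 2, -6, 0):
  c_1 = (0)·(-13) + 0·0 + (-1)·(-2) + 1·2 + (0)·(-6) + 0·0 = 4
  c_2 = (-4)·(-13) + 2·0 + (15)·(-2) + 9·2 + (6)·(-6) + (-5)·(0) = 4
  c_3 = (0)·(-13) + 1·0 + (3)·(-2) + 4·2 + (0)·(-6) + 0·0 = 2
  c_4 = (-2)·(-13) + 0·0 + (4)·(-2) + 0·2 + (3)·(-6) + (-2)·(0) = 0
  c_5 = (1)·(-13) + 0·0 + (-1)·(-2) + 0·2 + (-2)·(-6) + 0·0 = 1
  c_6 = (0)·(-13) + (-1)·(0) + (-3)·(-2) + (-3)·(2) + (0)·(-6) + 0·0 = 0
Base-5 expansion of each c_i:
  c_1 = 4 = 4·5^0
  c_2 = 4 = 4·5^0
  c_3 = 2 = 2·5^0
  c_4 = 0
  c_5 = 1 = 1·5^0
  c_6 = 0
Factor λ_0 = (4, 4, 2, 0, 1, 0)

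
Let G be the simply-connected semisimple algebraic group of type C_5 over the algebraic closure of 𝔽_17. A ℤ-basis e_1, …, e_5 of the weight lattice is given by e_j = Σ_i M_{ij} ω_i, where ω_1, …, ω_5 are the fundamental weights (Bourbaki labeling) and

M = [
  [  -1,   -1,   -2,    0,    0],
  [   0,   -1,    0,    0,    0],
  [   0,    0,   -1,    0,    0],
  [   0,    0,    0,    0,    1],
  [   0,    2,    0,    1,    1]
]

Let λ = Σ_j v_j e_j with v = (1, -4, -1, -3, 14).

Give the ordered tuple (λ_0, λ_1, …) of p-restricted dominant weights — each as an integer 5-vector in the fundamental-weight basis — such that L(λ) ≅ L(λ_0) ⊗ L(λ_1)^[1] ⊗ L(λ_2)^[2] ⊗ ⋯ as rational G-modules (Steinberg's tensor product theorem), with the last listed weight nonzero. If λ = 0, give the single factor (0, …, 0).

((5, 4, 1, 14, 3),)

Change of basis e → ω: c = M·v where v = (1, -4, -1, -3, 14):
  c_1 = (-1)·(1) + (-1)·(-4) + (-2)·(-1) + (0)·(-3) + (0)·(14) = 5
  c_2 = (0)·(1) + (-1)·(-4) + (0)·(-1) + (0)·(-3) + (0)·(14) = 4
  c_3 = (0)·(1) + (0)·(-4) + (-1)·(-1) + (0)·(-3) + (0)·(14) = 1
  c_4 = (0)·(1) + (0)·(-4) + (0)·(-1) + (0)·(-3) + (1)·(14) = 14
  c_5 = (0)·(1) + (2)·(-4) + (0)·(-1) + (1)·(-3) + (1)·(14) = 3
Expand coordinatewise in base 17:
  c_1 = 5 = 5·17^0
  c_2 = 4 = 4·17^0
  c_3 = 1 = 1·17^0
  c_4 = 14 = 14·17^0
  c_5 = 3 = 3·17^0
p-restricted factor λ_0 = (5, 4, 1, 14, 3)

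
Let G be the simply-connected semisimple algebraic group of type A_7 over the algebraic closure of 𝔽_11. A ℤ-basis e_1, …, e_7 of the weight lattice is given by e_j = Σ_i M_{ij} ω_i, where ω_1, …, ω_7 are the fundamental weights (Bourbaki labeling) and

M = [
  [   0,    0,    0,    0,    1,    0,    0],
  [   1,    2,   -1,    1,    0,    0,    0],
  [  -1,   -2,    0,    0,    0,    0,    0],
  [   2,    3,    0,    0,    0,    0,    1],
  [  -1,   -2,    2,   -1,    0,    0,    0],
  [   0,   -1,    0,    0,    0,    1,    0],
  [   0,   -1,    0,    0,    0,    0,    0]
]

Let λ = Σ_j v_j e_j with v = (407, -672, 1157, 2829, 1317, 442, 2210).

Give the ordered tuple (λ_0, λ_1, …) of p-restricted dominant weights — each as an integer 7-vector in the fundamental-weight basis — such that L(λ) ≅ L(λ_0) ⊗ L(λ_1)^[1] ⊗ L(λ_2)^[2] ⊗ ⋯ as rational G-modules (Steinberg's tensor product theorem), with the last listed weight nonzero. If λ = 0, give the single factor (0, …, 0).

((8, 9, 2, 7, 4, 3, 1), (9, 0, 8, 3, 5, 2, 6), (10, 6, 7, 8, 3, 9, 5))

Change of basis e → ω: c = M·v where v = (407, -672, 1157, 2829, 1317, 442, 2210):
  c_1 = 0·407 + (0)·(-672) + 0·1157 + 0·2829 + 1·1317 + 0·442 + 0·2210 = 1317
  c_2 = 1·407 + (2)·(-672) + (-1)·(1157) + 1·2829 + 0·1317 + 0·442 + 0·2210 = 735
  c_3 = (-1)·(407) + (-2)·(-672) + 0·1157 + 0·2829 + 0·1317 + 0·442 + 0·2210 = 937
  c_4 = 2·407 + (3)·(-672) + 0·1157 + 0·2829 + 0·1317 + 0·442 + 1·2210 = 1008
  c_5 = (-1)·(407) + (-2)·(-672) + 2·1157 + (-1)·(2829) + 0·1317 + 0·442 + 0·2210 = 422
  c_6 = 0·407 + (-1)·(-672) + 0·1157 + 0·2829 + 0·1317 + 1·442 + 0·2210 = 1114
  c_7 = 0·407 + (-1)·(-672) + 0·1157 + 0·2829 + 0·1317 + 0·442 + 0·2210 = 672
Writing each c_i in base p = 11:
  c_1 = 1317 = 8·11^0 + 9·11^1 + 10·11^2
  c_2 = 735 = 9·11^0 + 0·11^1 + 6·11^2
  c_3 = 937 = 2·11^0 + 8·11^1 + 7·11^2
  c_4 = 1008 = 7·11^0 + 3·11^1 + 8·11^2
  c_5 = 422 = 4·11^0 + 5·11^1 + 3·11^2
  c_6 = 1114 = 3·11^0 + 2·11^1 + 9·11^2
  c_7 = 672 = 1·11^0 + 6·11^1 + 5·11^2
p-restricted factor λ_0 = (8, 9, 2, 7, 4, 3, 1)
p-restricted factor λ_1 = (9, 0, 8, 3, 5, 2, 6)
p-restricted factor λ_2 = (10, 6, 7, 8, 3, 9, 5)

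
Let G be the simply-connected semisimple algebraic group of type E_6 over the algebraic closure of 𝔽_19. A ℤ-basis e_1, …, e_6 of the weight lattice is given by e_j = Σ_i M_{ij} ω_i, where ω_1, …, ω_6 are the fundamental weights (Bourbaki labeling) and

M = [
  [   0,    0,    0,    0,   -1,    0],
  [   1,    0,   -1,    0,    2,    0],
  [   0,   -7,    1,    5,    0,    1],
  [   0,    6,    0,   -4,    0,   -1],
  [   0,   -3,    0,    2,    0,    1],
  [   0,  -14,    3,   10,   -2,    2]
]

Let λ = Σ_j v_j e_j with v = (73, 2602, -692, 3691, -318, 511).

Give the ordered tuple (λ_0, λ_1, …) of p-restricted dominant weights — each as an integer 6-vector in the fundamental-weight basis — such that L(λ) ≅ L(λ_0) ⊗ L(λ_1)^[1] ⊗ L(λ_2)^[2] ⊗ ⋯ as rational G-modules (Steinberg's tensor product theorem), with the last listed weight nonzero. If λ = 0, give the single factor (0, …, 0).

ω-coordinates c = M·v, v = (73, 2602, -692, 3691, -318, 511):
  c_1 = (0)·(73) + (0)·(2602) + (0)·(-692) + (0)·(3691) + (-1)·(-318) + (0)·(511) = 318
  c_2 = (1)·(73) + (0)·(2602) + (-1)·(-692) + (0)·(3691) + (2)·(-318) + (0)·(511) = 129
  c_3 = (0)·(73) + (-7)·(2602) + (1)·(-692) + (5)·(3691) + (0)·(-318) + (1)·(511) = 60
  c_4 = (0)·(73) + (6)·(2602) + (0)·(-692) + (-4)·(3691) + (0)·(-318) + (-1)·(511) = 337
  c_5 = (0)·(73) + (-3)·(2602) + (0)·(-692) + (2)·(3691) + (0)·(-318) + (1)·(511) = 87
  c_6 = (0)·(73) + (-14)·(2602) + (3)·(-692) + (10)·(3691) + (-2)·(-318) + (2)·(511) = 64
Writing each c_i in base p = 19:
  c_1 = 318 = 14·19^0 + 16·19^1
  c_2 = 129 = 15·19^0 + 6·19^1
  c_3 = 60 = 3·19^0 + 3·19^1
  c_4 = 337 = 14·19^0 + 17·19^1
  c_5 = 87 = 11·19^0 + 4·19^1
  c_6 = 64 = 7·19^0 + 3·19^1
λ_0 = (14, 15, 3, 14, 11, 7)
λ_1 = (16, 6, 3, 17, 4, 3)

((14, 15, 3, 14, 11, 7), (16, 6, 3, 17, 4, 3))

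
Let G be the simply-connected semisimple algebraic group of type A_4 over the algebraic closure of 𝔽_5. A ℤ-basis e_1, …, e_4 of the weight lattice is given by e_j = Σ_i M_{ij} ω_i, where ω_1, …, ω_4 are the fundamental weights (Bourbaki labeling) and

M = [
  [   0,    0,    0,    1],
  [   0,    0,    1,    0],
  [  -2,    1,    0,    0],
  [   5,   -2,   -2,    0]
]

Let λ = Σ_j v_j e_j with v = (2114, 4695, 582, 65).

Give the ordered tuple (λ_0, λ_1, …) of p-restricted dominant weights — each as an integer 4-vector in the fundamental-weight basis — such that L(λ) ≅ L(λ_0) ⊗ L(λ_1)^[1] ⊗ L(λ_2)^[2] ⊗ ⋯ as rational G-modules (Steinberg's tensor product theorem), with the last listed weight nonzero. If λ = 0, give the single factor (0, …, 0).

Compute c_i = Σ_j M_{ij} v_j with v = (2114, 4695, 582, 65):
  c_1 = 0*2114 + 0*4695 + 0*582 + 1*65 = 65
  c_2 = 0*2114 + 0*4695 + 1*582 + 0*65 = 582
  c_3 = -2*2114 + 1*4695 + 0*582 + 0*65 = 467
  c_4 = 5*2114 + -2*4695 + -2*582 + 0*65 = 16
p = 5; digits c_i = Σ_j d_{ij}·5^j, 0 ≤ d_{ij} < 5:
  c_1 = 65 = 0·5^0 + 3·5^1 + 2·5^2
  c_2 = 582 = 2·5^0 + 1·5^1 + 3·5^2 + 4·5^3
  c_3 = 467 = 2·5^0 + 3·5^1 + 3·5^2 + 3·5^3
  c_4 = 16 = 1·5^0 + 3·5^1
Factor λ_0 = (0, 2, 2, 1)
Factor λ_1 = (3, 1, 3, 3)
Factor λ_2 = (2, 3, 3, 0)
Factor λ_3 = (0, 4, 3, 0)

((0, 2, 2, 1), (3, 1, 3, 3), (2, 3, 3, 0), (0, 4, 3, 0))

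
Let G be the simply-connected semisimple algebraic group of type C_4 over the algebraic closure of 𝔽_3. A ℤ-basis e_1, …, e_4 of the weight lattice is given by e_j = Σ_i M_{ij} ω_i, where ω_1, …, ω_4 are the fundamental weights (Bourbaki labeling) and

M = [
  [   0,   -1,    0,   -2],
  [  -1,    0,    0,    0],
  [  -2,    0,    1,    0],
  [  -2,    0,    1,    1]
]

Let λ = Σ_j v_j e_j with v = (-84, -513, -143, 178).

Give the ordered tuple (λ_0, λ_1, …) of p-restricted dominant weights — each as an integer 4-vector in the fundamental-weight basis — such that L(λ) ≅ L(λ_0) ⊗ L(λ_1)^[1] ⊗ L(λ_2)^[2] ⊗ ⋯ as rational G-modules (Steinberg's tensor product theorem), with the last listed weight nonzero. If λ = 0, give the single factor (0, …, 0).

Compute c_i = Σ_j M_{ij} v_j with v = (-84, -513, -143, 178):
  c_1 = (0)·(-84) + (-1)·(-513) + (0)·(-143) + (-2)·(178) = 157
  c_2 = (-1)·(-84) + (0)·(-513) + (0)·(-143) + (0)·(178) = 84
  c_3 = (-2)·(-84) + (0)·(-513) + (1)·(-143) + (0)·(178) = 25
  c_4 = (-2)·(-84) + (0)·(-513) + (1)·(-143) + (1)·(178) = 203
Writing each c_i in base p = 3:
  c_1 = 157 = 1·3^0 + 1·3^1 + 2·3^2 + 2·3^3 + 1·3^4
  c_2 = 84 = 0·3^0 + 1·3^1 + 0·3^2 + 0·3^3 + 1·3^4
  c_3 = 25 = 1·3^0 + 2·3^1 + 2·3^2
  c_4 = 203 = 2·3^0 + 1·3^1 + 1·3^2 + 1·3^3 + 2·3^4
λ_0 = (1, 0, 1, 2)
λ_1 = (1, 1, 2, 1)
λ_2 = (2, 0, 2, 1)
λ_3 = (2, 0, 0, 1)
λ_4 = (1, 1, 0, 2)

((1, 0, 1, 2), (1, 1, 2, 1), (2, 0, 2, 1), (2, 0, 0, 1), (1, 1, 0, 2))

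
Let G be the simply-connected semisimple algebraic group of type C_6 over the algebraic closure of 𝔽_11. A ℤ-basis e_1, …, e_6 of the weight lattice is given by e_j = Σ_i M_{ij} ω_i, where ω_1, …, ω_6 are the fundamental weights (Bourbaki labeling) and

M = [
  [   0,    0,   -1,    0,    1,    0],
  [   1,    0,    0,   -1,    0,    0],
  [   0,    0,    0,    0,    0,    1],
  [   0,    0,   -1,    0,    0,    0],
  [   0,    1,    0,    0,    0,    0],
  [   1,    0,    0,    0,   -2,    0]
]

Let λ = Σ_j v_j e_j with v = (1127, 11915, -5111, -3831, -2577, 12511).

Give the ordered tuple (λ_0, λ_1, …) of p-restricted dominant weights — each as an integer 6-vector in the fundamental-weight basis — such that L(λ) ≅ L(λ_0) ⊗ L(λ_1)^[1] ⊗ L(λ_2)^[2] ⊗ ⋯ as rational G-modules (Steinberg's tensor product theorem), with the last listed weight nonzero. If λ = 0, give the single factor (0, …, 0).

((4, 8, 4, 7, 2, 0), (10, 10, 4, 2, 5, 10), (9, 7, 4, 9, 10, 7), (1, 3, 9, 3, 8, 4))

Converting to the ω-basis (c_i = row i of M dotted with v = (1127, 11915, -5111, -3831, -2577, 12511)):
  c_1 = (0)·(1127) + (0)·(11915) + (-1)·(-5111) + (0)·(-3831) + (1)·(-2577) + (0)·(12511) = 2534
  c_2 = (1)·(1127) + (0)·(11915) + (0)·(-5111) + (-1)·(-3831) + (0)·(-2577) + (0)·(12511) = 4958
  c_3 = (0)·(1127) + (0)·(11915) + (0)·(-5111) + (0)·(-3831) + (0)·(-2577) + (1)·(12511) = 12511
  c_4 = (0)·(1127) + (0)·(11915) + (-1)·(-5111) + (0)·(-3831) + (0)·(-2577) + (0)·(12511) = 5111
  c_5 = (0)·(1127) + (1)·(11915) + (0)·(-5111) + (0)·(-3831) + (0)·(-2577) + (0)·(12511) = 11915
  c_6 = (1)·(1127) + (0)·(11915) + (0)·(-5111) + (0)·(-3831) + (-2)·(-2577) + (0)·(12511) = 6281
Base-11 expansion of each c_i:
  c_1 = 2534 = 4·11^0 + 10·11^1 + 9·11^2 + 1·11^3
  c_2 = 4958 = 8·11^0 + 10·11^1 + 7·11^2 + 3·11^3
  c_3 = 12511 = 4·11^0 + 4·11^1 + 4·11^2 + 9·11^3
  c_4 = 5111 = 7·11^0 + 2·11^1 + 9·11^2 + 3·11^3
  c_5 = 11915 = 2·11^0 + 5·11^1 + 10·11^2 + 8·11^3
  c_6 = 6281 = 0·11^0 + 10·11^1 + 7·11^2 + 4·11^3
p-restricted factor λ_0 = (4, 8, 4, 7, 2, 0)
p-restricted factor λ_1 = (10, 10, 4, 2, 5, 10)
p-restricted factor λ_2 = (9, 7, 4, 9, 10, 7)
p-restricted factor λ_3 = (1, 3, 9, 3, 8, 4)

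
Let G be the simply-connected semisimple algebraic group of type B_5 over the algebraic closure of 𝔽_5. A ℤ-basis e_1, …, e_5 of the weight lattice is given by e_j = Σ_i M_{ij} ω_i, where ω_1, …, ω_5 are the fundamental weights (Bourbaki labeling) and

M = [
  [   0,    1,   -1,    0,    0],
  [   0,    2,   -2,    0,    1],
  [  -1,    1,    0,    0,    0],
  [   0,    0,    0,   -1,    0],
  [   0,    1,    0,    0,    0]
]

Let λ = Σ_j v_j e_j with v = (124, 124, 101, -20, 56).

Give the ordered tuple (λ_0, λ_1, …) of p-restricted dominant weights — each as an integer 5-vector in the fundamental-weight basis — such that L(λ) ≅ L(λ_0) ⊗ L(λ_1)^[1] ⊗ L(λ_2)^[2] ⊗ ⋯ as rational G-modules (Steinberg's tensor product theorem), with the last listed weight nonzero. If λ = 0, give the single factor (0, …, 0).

((3, 2, 0, 0, 4), (4, 0, 0, 4, 4), (0, 4, 0, 0, 4))

ω-coordinates c = M·v, v = (124, 124, 101, -20, 56):
  c_1 = 0*124 + 1*124 + -1*101 + 0*-20 + 0*56 = 23
  c_2 = 0*124 + 2*124 + -2*101 + 0*-20 + 1*56 = 102
  c_3 = -1*124 + 1*124 + 0*101 + 0*-20 + 0*56 = 0
  c_4 = 0*124 + 0*124 + 0*101 + -1*-20 + 0*56 = 20
  c_5 = 0*124 + 1*124 + 0*101 + 0*-20 + 0*56 = 124
p = 5; digits c_i = Σ_j d_{ij}·5^j, 0 ≤ d_{ij} < 5:
  c_1 = 23 = 3·5^0 + 4·5^1
  c_2 = 102 = 2·5^0 + 0·5^1 + 4·5^2
  c_3 = 0
  c_4 = 20 = 0·5^0 + 4·5^1
  c_5 = 124 = 4·5^0 + 4·5^1 + 4·5^2
λ_0 = (3, 2, 0, 0, 4)
λ_1 = (4, 0, 0, 4, 4)
λ_2 = (0, 4, 0, 0, 4)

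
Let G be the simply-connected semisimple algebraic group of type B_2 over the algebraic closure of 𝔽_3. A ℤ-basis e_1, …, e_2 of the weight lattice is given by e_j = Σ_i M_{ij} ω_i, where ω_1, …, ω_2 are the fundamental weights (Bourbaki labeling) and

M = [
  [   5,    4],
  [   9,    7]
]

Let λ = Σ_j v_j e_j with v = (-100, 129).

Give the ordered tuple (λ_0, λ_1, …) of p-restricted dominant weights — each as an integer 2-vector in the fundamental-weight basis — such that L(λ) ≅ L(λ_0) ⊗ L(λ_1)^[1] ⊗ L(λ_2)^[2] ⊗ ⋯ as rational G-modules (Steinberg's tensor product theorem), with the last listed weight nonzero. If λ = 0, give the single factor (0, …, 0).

Change of basis e → ω: c = M·v where v = (-100, 129):
  c_1 = (5)·(-100) + 4·129 = 16
  c_2 = (9)·(-100) + 7·129 = 3
Writing each c_i in base p = 3:
  c_1 = 16 = 1·3^0 + 2·3^1 + 1·3^2
  c_2 = 3 = 0·3^0 + 1·3^1
Factor λ_0 = (1, 0)
Factor λ_1 = (2, 1)
Factor λ_2 = (1, 0)

((1, 0), (2, 1), (1, 0))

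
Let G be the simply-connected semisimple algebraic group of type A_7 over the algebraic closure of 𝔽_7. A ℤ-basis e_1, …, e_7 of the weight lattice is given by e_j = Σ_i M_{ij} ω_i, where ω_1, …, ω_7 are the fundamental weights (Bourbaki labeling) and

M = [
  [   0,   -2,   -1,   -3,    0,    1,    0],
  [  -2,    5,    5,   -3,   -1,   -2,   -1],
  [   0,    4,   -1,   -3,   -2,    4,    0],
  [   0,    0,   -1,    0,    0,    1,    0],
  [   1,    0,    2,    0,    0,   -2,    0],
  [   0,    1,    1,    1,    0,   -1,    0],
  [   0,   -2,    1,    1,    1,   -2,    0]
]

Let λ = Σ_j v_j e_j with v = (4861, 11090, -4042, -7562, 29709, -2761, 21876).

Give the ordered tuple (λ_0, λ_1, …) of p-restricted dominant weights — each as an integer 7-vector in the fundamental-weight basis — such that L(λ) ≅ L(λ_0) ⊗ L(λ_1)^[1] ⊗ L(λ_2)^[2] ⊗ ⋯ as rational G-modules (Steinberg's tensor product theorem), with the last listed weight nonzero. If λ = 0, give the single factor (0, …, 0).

Change of basis e → ω: c = M·v where v = (4861, 11090, -4042, -7562, 29709, -2761, 21876):
  c_1 = (0)·(4861) + (-2)·(11090) + (-1)·(-4042) + (-3)·(-7562) + (0)·(29709) + (1)·(-2761) + (0)·(21876) = 1787
  c_2 = (-2)·(4861) + (5)·(11090) + (5)·(-4042) + (-3)·(-7562) + (-1)·(29709) + (-2)·(-2761) + (-1)·(21876) = 2141
  c_3 = (0)·(4861) + (4)·(11090) + (-1)·(-4042) + (-3)·(-7562) + (-2)·(29709) + (4)·(-2761) + (0)·(21876) = 626
  c_4 = (0)·(4861) + (0)·(11090) + (-1)·(-4042) + (0)·(-7562) + (0)·(29709) + (1)·(-2761) + (0)·(21876) = 1281
  c_5 = (1)·(4861) + (0)·(11090) + (2)·(-4042) + (0)·(-7562) + (0)·(29709) + (-2)·(-2761) + (0)·(21876) = 2299
  c_6 = (0)·(4861) + (1)·(11090) + (1)·(-4042) + (1)·(-7562) + (0)·(29709) + (-1)·(-2761) + (0)·(21876) = 2247
  c_7 = (0)·(4861) + (-2)·(11090) + (1)·(-4042) + (1)·(-7562) + (1)·(29709) + (-2)·(-2761) + (0)·(21876) = 1447
Base-7 expansion of each c_i:
  c_1 = 1787 = 2·7^0 + 3·7^1 + 1·7^2 + 5·7^3
  c_2 = 2141 = 6·7^0 + 4·7^1 + 1·7^2 + 6·7^3
  c_3 = 626 = 3·7^0 + 5·7^1 + 5·7^2 + 1·7^3
  c_4 = 1281 = 0·7^0 + 1·7^1 + 5·7^2 + 3·7^3
  c_5 = 2299 = 3·7^0 + 6·7^1 + 4·7^2 + 6·7^3
  c_6 = 2247 = 0·7^0 + 6·7^1 + 3·7^2 + 6·7^3
  c_7 = 1447 = 5·7^0 + 3·7^1 + 1·7^2 + 4·7^3
λ_0 = (2, 6, 3, 0, 3, 0, 5)
λ_1 = (3, 4, 5, 1, 6, 6, 3)
λ_2 = (1, 1, 5, 5, 4, 3, 1)
λ_3 = (5, 6, 1, 3, 6, 6, 4)

((2, 6, 3, 0, 3, 0, 5), (3, 4, 5, 1, 6, 6, 3), (1, 1, 5, 5, 4, 3, 1), (5, 6, 1, 3, 6, 6, 4))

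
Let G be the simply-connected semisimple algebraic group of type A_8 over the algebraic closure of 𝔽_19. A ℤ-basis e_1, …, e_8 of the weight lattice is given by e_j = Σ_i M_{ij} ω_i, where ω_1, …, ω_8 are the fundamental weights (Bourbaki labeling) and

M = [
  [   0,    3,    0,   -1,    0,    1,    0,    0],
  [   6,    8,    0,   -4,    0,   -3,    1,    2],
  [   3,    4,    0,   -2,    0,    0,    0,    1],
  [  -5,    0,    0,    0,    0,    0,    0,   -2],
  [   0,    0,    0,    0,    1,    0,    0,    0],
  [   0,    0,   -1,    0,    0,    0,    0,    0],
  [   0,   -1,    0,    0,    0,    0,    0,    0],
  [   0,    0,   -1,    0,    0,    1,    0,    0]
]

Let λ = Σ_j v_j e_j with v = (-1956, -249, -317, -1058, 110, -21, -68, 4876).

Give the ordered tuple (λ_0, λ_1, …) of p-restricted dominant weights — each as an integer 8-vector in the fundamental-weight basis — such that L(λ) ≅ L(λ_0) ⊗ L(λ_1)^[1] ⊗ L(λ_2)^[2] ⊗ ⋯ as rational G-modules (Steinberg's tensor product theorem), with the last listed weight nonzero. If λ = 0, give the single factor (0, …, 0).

((5, 4, 14, 9, 15, 13, 2, 11), (15, 13, 6, 1, 5, 16, 13, 15))

ω-coordinates c = M·v, v = (-1956, -249, -317, -1058, 110, -21, -68, 4876):
  c_1 = (0)·(-1956) + (3)·(-249) + (0)·(-317) + (-1)·(-1058) + 0·110 + (1)·(-21) + (0)·(-68) + 0·4876 = 290
  c_2 = (6)·(-1956) + (8)·(-249) + (0)·(-317) + (-4)·(-1058) + 0·110 + (-3)·(-21) + (1)·(-68) + 2·4876 = 251
  c_3 = (3)·(-1956) + (4)·(-249) + (0)·(-317) + (-2)·(-1058) + 0·110 + (0)·(-21) + (0)·(-68) + 1·4876 = 128
  c_4 = (-5)·(-1956) + (0)·(-249) + (0)·(-317) + (0)·(-1058) + 0·110 + (0)·(-21) + (0)·(-68) + (-2)·(4876) = 28
  c_5 = (0)·(-1956) + (0)·(-249) + (0)·(-317) + (0)·(-1058) + 1·110 + (0)·(-21) + (0)·(-68) + 0·4876 = 110
  c_6 = (0)·(-1956) + (0)·(-249) + (-1)·(-317) + (0)·(-1058) + 0·110 + (0)·(-21) + (0)·(-68) + 0·4876 = 317
  c_7 = (0)·(-1956) + (-1)·(-249) + (0)·(-317) + (0)·(-1058) + 0·110 + (0)·(-21) + (0)·(-68) + 0·4876 = 249
  c_8 = (0)·(-1956) + (0)·(-249) + (-1)·(-317) + (0)·(-1058) + 0·110 + (1)·(-21) + (0)·(-68) + 0·4876 = 296
p = 19; digits c_i = Σ_j d_{ij}·19^j, 0 ≤ d_{ij} < 19:
  c_1 = 290 = 5·19^0 + 15·19^1
  c_2 = 251 = 4·19^0 + 13·19^1
  c_3 = 128 = 14·19^0 + 6·19^1
  c_4 = 28 = 9·19^0 + 1·19^1
  c_5 = 110 = 15·19^0 + 5·19^1
  c_6 = 317 = 13·19^0 + 16·19^1
  c_7 = 249 = 2·19^0 + 13·19^1
  c_8 = 296 = 11·19^0 + 15·19^1
Factor λ_0 = (5, 4, 14, 9, 15, 13, 2, 11)
Factor λ_1 = (15, 13, 6, 1, 5, 16, 13, 15)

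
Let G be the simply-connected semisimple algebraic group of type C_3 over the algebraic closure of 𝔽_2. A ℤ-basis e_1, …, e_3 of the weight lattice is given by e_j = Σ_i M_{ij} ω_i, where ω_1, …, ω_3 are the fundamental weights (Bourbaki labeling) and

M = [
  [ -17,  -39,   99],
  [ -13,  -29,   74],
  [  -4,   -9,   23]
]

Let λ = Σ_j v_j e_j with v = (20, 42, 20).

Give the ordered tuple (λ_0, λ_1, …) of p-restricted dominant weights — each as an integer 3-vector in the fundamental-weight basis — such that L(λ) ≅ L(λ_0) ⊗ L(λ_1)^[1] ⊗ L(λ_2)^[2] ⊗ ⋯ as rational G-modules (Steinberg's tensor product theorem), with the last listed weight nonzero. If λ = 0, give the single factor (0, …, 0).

((0, 0, 0), (1, 1, 1))

Change of basis e → ω: c = M·v where v = (20, 42, 20):
  c_1 = (-17)·(20) + (-39)·(42) + 99·20 = 2
  c_2 = (-13)·(20) + (-29)·(42) + 74·20 = 2
  c_3 = (-4)·(20) + (-9)·(42) + 23·20 = 2
Base-2 expansion of each c_i:
  c_1 = 2 = 0·2^0 + 1·2^1
  c_2 = 2 = 0·2^0 + 1·2^1
  c_3 = 2 = 0·2^0 + 1·2^1
Factor λ_0 = (0, 0, 0)
Factor λ_1 = (1, 1, 1)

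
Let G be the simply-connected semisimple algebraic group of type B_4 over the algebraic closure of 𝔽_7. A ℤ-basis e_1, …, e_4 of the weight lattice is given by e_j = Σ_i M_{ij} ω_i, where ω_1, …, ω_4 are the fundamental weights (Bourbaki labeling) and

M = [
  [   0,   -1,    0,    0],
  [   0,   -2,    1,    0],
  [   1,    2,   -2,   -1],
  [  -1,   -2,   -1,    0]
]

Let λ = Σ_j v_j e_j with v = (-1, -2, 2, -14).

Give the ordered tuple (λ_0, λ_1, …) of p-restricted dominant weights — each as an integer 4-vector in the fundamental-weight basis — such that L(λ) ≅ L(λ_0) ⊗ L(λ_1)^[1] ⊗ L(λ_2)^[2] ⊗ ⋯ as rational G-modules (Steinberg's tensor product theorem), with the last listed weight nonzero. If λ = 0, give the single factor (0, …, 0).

In the fundamental-weight basis, λ has coordinates c = M·v (v = (-1, -2, 2, -14)):
  c_1 = 0*-1 + -1*-2 + 0*2 + 0*-14 = 2
  c_2 = 0*-1 + -2*-2 + 1*2 + 0*-14 = 6
  c_3 = 1*-1 + 2*-2 + -2*2 + -1*-14 = 5
  c_4 = -1*-1 + -2*-2 + -1*2 + 0*-14 = 3
Base-7 expansion of each c_i:
  c_1 = 2 = 2·7^0
  c_2 = 6 = 6·7^0
  c_3 = 5 = 5·7^0
  c_4 = 3 = 3·7^0
λ_0 = (2, 6, 5, 3)

((2, 6, 5, 3),)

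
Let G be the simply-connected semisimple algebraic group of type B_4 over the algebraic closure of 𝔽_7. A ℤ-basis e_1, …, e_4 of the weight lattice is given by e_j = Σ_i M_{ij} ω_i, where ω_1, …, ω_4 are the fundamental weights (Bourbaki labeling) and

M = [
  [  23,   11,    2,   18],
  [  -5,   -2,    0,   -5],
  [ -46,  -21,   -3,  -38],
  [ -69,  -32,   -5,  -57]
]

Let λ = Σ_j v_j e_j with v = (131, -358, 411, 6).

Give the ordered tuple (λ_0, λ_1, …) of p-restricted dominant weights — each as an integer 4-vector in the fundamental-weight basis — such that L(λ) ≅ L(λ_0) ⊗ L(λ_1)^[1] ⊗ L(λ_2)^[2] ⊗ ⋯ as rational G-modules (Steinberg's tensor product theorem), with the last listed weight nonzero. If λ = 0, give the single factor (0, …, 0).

Converting to the ω-basis (c_i = row i of M dotted with v = (131, -358, 411, 6)):
  c_1 = (23)·(131) + (11)·(-358) + (2)·(411) + (18)·(6) = 5
  c_2 = (-5)·(131) + (-2)·(-358) + (0)·(411) + (-5)·(6) = 31
  c_3 = (-46)·(131) + (-21)·(-358) + (-3)·(411) + (-38)·(6) = 31
  c_4 = (-69)·(131) + (-32)·(-358) + (-5)·(411) + (-57)·(6) = 20
Writing each c_i in base p = 7:
  c_1 = 5 = 5·7^0
  c_2 = 31 = 3·7^0 + 4·7^1
  c_3 = 31 = 3·7^0 + 4·7^1
  c_4 = 20 = 6·7^0 + 2·7^1
λ_0 = (5, 3, 3, 6)
λ_1 = (0, 4, 4, 2)

((5, 3, 3, 6), (0, 4, 4, 2))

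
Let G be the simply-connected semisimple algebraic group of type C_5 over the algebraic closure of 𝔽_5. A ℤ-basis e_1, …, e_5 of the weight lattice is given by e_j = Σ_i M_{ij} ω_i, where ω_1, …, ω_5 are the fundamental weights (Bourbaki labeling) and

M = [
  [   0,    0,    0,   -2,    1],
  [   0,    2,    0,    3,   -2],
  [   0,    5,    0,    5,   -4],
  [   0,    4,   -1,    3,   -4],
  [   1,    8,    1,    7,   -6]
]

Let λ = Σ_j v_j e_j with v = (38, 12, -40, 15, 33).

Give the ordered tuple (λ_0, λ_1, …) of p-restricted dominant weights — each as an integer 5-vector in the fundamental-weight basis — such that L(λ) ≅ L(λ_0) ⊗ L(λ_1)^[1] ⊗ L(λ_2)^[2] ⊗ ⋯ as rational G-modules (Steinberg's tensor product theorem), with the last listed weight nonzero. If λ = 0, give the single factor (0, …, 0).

ω-coordinates c = M·v, v = (38, 12, -40, 15, 33):
  c_1 = 0*38 + 0*12 + 0*-40 + -2*15 + 1*33 = 3
  c_2 = 0*38 + 2*12 + 0*-40 + 3*15 + -2*33 = 3
  c_3 = 0*38 + 5*12 + 0*-40 + 5*15 + -4*33 = 3
  c_4 = 0*38 + 4*12 + -1*-40 + 3*15 + -4*33 = 1
  c_5 = 1*38 + 8*12 + 1*-40 + 7*15 + -6*33 = 1
Expand coordinatewise in base 5:
  c_1 = 3 = 3·5^0
  c_2 = 3 = 3·5^0
  c_3 = 3 = 3·5^0
  c_4 = 1 = 1·5^0
  c_5 = 1 = 1·5^0
Factor λ_0 = (3, 3, 3, 1, 1)

((3, 3, 3, 1, 1),)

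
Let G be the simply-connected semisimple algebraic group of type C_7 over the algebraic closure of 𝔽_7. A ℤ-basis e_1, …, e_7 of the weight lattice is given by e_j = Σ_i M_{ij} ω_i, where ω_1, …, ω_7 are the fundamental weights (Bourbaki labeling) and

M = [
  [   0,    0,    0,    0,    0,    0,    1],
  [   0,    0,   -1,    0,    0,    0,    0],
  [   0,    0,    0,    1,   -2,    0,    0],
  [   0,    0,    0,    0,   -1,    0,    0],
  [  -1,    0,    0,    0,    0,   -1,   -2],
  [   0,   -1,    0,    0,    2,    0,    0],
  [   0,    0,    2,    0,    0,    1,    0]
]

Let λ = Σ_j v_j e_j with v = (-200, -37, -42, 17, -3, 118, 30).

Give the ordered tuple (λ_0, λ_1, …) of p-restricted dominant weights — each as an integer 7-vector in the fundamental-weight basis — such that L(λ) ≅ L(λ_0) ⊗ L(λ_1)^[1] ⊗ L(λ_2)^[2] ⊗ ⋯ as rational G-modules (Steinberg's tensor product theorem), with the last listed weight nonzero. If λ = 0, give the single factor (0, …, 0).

In the fundamental-weight basis, λ has coordinates c = M·v (v = (-200, -37, -42, 17, -3, 118, 30)):
  c_1 = (0)·(-200) + (0)·(-37) + (0)·(-42) + (0)·(17) + (0)·(-3) + (0)·(118) + (1)·(30) = 30
  c_2 = (0)·(-200) + (0)·(-37) + (-1)·(-42) + (0)·(17) + (0)·(-3) + (0)·(118) + (0)·(30) = 42
  c_3 = (0)·(-200) + (0)·(-37) + (0)·(-42) + (1)·(17) + (-2)·(-3) + (0)·(118) + (0)·(30) = 23
  c_4 = (0)·(-200) + (0)·(-37) + (0)·(-42) + (0)·(17) + (-1)·(-3) + (0)·(118) + (0)·(30) = 3
  c_5 = (-1)·(-200) + (0)·(-37) + (0)·(-42) + (0)·(17) + (0)·(-3) + (-1)·(118) + (-2)·(30) = 22
  c_6 = (0)·(-200) + (-1)·(-37) + (0)·(-42) + (0)·(17) + (2)·(-3) + (0)·(118) + (0)·(30) = 31
  c_7 = (0)·(-200) + (0)·(-37) + (2)·(-42) + (0)·(17) + (0)·(-3) + (1)·(118) + (0)·(30) = 34
Expand coordinatewise in base 7:
  c_1 = 30 = 2·7^0 + 4·7^1
  c_2 = 42 = 0·7^0 + 6·7^1
  c_3 = 23 = 2·7^0 + 3·7^1
  c_4 = 3 = 3·7^0
  c_5 = 22 = 1·7^0 + 3·7^1
  c_6 = 31 = 3·7^0 + 4·7^1
  c_7 = 34 = 6·7^0 + 4·7^1
p-restricted factor λ_0 = (2, 0, 2, 3, 1, 3, 6)
p-restricted factor λ_1 = (4, 6, 3, 0, 3, 4, 4)

((2, 0, 2, 3, 1, 3, 6), (4, 6, 3, 0, 3, 4, 4))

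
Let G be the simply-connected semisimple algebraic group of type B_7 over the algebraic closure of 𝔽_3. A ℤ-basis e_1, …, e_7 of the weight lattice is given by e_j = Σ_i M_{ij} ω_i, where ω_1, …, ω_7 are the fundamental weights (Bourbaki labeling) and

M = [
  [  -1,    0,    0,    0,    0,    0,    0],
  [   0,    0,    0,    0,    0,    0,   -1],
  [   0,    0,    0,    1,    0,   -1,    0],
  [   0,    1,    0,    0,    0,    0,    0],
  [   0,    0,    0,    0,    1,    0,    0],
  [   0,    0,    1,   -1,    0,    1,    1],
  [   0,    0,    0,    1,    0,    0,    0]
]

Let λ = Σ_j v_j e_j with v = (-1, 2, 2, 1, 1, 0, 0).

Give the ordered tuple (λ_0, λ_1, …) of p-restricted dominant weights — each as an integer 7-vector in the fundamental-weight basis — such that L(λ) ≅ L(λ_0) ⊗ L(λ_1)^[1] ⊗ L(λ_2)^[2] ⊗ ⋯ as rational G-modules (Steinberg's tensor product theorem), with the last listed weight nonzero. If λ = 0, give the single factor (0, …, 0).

((1, 0, 1, 2, 1, 1, 1),)

Converting to the ω-basis (c_i = row i of M dotted with v = (-1, 2, 2, 1, 1, 0, 0)):
  c_1 = (-1)·(-1) + 0·2 + 0·2 + 0·1 + 0·1 + 0·0 + 0·0 = 1
  c_2 = (0)·(-1) + 0·2 + 0·2 + 0·1 + 0·1 + 0·0 + (-1)·(0) = 0
  c_3 = (0)·(-1) + 0·2 + 0·2 + 1·1 + 0·1 + (-1)·(0) + 0·0 = 1
  c_4 = (0)·(-1) + 1·2 + 0·2 + 0·1 + 0·1 + 0·0 + 0·0 = 2
  c_5 = (0)·(-1) + 0·2 + 0·2 + 0·1 + 1·1 + 0·0 + 0·0 = 1
  c_6 = (0)·(-1) + 0·2 + 1·2 + (-1)·(1) + 0·1 + 1·0 + 1·0 = 1
  c_7 = (0)·(-1) + 0·2 + 0·2 + 1·1 + 0·1 + 0·0 + 0·0 = 1
Expand coordinatewise in base 3:
  c_1 = 1 = 1·3^0
  c_2 = 0
  c_3 = 1 = 1·3^0
  c_4 = 2 = 2·3^0
  c_5 = 1 = 1·3^0
  c_6 = 1 = 1·3^0
  c_7 = 1 = 1·3^0
Factor λ_0 = (1, 0, 1, 2, 1, 1, 1)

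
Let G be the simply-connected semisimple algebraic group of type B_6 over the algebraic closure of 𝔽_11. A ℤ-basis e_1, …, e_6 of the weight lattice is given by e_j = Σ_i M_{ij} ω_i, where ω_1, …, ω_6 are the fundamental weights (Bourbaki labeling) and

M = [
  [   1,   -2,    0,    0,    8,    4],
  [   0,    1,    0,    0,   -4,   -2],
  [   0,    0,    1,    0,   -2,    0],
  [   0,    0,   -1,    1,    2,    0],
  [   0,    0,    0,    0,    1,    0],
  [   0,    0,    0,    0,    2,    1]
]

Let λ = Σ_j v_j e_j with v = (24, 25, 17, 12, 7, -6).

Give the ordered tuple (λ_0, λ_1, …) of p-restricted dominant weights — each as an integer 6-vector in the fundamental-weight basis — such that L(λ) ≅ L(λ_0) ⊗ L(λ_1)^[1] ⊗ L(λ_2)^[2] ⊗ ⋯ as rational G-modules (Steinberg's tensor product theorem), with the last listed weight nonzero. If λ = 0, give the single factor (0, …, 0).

((6, 9, 3, 9, 7, 8),)

Converting to the ω-basis (c_i = row i of M dotted with v = (24, 25, 17, 12, 7, -6)):
  c_1 = (1)·(24) + (-2)·(25) + (0)·(17) + (0)·(12) + (8)·(7) + (4)·(-6) = 6
  c_2 = (0)·(24) + (1)·(25) + (0)·(17) + (0)·(12) + (-4)·(7) + (-2)·(-6) = 9
  c_3 = (0)·(24) + (0)·(25) + (1)·(17) + (0)·(12) + (-2)·(7) + (0)·(-6) = 3
  c_4 = (0)·(24) + (0)·(25) + (-1)·(17) + (1)·(12) + (2)·(7) + (0)·(-6) = 9
  c_5 = (0)·(24) + (0)·(25) + (0)·(17) + (0)·(12) + (1)·(7) + (0)·(-6) = 7
  c_6 = (0)·(24) + (0)·(25) + (0)·(17) + (0)·(12) + (2)·(7) + (1)·(-6) = 8
Base-11 expansion of each c_i:
  c_1 = 6 = 6·11^0
  c_2 = 9 = 9·11^0
  c_3 = 3 = 3·11^0
  c_4 = 9 = 9·11^0
  c_5 = 7 = 7·11^0
  c_6 = 8 = 8·11^0
p-restricted factor λ_0 = (6, 9, 3, 9, 7, 8)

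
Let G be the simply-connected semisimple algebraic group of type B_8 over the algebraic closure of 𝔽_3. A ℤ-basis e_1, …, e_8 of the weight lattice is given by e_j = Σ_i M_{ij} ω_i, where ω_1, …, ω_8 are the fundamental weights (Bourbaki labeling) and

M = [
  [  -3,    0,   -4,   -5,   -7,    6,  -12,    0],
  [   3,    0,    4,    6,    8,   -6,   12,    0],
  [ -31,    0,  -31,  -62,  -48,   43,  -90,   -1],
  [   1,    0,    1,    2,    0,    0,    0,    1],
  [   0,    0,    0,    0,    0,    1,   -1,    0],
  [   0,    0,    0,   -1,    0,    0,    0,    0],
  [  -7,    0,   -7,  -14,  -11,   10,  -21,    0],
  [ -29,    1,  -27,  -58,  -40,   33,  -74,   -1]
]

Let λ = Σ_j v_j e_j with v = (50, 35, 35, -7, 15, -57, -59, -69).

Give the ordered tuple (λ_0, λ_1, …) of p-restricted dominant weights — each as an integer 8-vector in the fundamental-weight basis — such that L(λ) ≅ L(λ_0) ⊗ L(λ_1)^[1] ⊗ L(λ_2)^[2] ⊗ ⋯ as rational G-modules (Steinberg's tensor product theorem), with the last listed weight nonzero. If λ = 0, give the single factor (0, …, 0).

((0, 2, 1, 2, 2, 1, 1, 0), (2, 0, 2, 0, 0, 2, 2, 0))

In the fundamental-weight basis, λ has coordinates c = M·v (v = (50, 35, 35, -7, 15, -57, -59, -69)):
  c_1 = -3*50 + 0*35 + -4*35 + -5*-7 + -7*15 + 6*-57 + -12*-59 + 0*-69 = 6
  c_2 = 3*50 + 0*35 + 4*35 + 6*-7 + 8*15 + -6*-57 + 12*-59 + 0*-69 = 2
  c_3 = -31*50 + 0*35 + -31*35 + -62*-7 + -48*15 + 43*-57 + -90*-59 + -1*-69 = 7
  c_4 = 1*50 + 0*35 + 1*35 + 2*-7 + 0*15 + 0*-57 + 0*-59 + 1*-69 = 2
  c_5 = 0*50 + 0*35 + 0*35 + 0*-7 + 0*15 + 1*-57 + -1*-59 + 0*-69 = 2
  c_6 = 0*50 + 0*35 + 0*35 + -1*-7 + 0*15 + 0*-57 + 0*-59 + 0*-69 = 7
  c_7 = -7*50 + 0*35 + -7*35 + -14*-7 + -11*15 + 10*-57 + -21*-59 + 0*-69 = 7
  c_8 = -29*50 + 1*35 + -27*35 + -58*-7 + -40*15 + 33*-57 + -74*-59 + -1*-69 = 0
Writing each c_i in base p = 3:
  c_1 = 6 = 0·3^0 + 2·3^1
  c_2 = 2 = 2·3^0
  c_3 = 7 = 1·3^0 + 2·3^1
  c_4 = 2 = 2·3^0
  c_5 = 2 = 2·3^0
  c_6 = 7 = 1·3^0 + 2·3^1
  c_7 = 7 = 1·3^0 + 2·3^1
  c_8 = 0
p-restricted factor λ_0 = (0, 2, 1, 2, 2, 1, 1, 0)
p-restricted factor λ_1 = (2, 0, 2, 0, 0, 2, 2, 0)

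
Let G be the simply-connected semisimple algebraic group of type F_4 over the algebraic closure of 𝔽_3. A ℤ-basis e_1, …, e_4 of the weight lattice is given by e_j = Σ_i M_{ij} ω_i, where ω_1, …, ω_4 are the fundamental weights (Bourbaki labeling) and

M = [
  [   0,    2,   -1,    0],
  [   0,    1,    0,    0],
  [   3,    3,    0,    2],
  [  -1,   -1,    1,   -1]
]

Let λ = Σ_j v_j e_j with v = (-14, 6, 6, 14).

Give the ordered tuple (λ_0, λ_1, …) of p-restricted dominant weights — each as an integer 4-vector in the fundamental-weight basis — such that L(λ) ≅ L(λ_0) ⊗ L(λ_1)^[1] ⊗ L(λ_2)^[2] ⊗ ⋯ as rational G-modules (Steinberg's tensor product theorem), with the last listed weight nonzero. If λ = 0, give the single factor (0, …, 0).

((0, 0, 1, 0), (2, 2, 1, 0))

Converting to the ω-basis (c_i = row i of M dotted with v = (-14, 6, 6, 14)):
  c_1 = 0*-14 + 2*6 + -1*6 + 0*14 = 6
  c_2 = 0*-14 + 1*6 + 0*6 + 0*14 = 6
  c_3 = 3*-14 + 3*6 + 0*6 + 2*14 = 4
  c_4 = -1*-14 + -1*6 + 1*6 + -1*14 = 0
Base-3 expansion of each c_i:
  c_1 = 6 = 0·3^0 + 2·3^1
  c_2 = 6 = 0·3^0 + 2·3^1
  c_3 = 4 = 1·3^0 + 1·3^1
  c_4 = 0
p-restricted factor λ_0 = (0, 0, 1, 0)
p-restricted factor λ_1 = (2, 2, 1, 0)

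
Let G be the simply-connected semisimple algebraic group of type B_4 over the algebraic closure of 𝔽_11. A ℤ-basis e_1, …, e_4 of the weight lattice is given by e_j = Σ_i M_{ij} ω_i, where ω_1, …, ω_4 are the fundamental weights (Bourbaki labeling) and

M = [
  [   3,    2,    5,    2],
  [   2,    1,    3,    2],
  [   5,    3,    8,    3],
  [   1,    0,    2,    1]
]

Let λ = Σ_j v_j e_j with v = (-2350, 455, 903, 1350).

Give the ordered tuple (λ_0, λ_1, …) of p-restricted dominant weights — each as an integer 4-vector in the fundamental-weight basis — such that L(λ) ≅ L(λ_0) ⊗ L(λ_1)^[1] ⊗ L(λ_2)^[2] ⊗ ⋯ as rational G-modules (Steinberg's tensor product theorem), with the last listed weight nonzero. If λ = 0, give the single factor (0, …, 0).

Converting to the ω-basis (c_i = row i of M dotted with v = (-2350, 455, 903, 1350)):
  c_1 = 3*-2350 + 2*455 + 5*903 + 2*1350 = 1075
  c_2 = 2*-2350 + 1*455 + 3*903 + 2*1350 = 1164
  c_3 = 5*-2350 + 3*455 + 8*903 + 3*1350 = 889
  c_4 = 1*-2350 + 0*455 + 2*903 + 1*1350 = 806
Base-11 expansion of each c_i:
  c_1 = 1075 = 8·11^0 + 9·11^1 + 8·11^2
  c_2 = 1164 = 9·11^0 + 6·11^1 + 9·11^2
  c_3 = 889 = 9·11^0 + 3·11^1 + 7·11^2
  c_4 = 806 = 3·11^0 + 7·11^1 + 6·11^2
Factor λ_0 = (8, 9, 9, 3)
Factor λ_1 = (9, 6, 3, 7)
Factor λ_2 = (8, 9, 7, 6)

((8, 9, 9, 3), (9, 6, 3, 7), (8, 9, 7, 6))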